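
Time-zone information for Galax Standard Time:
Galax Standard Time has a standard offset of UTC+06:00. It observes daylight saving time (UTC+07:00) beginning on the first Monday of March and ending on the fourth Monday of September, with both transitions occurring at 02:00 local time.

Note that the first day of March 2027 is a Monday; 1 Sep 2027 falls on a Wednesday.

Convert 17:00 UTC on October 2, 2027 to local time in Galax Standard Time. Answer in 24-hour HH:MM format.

23:00

1 March 2027 is a Monday, so the first Monday is March 1.
1 September 2027 is a Wednesday, so the first Monday is September 6 and the fourth is September 27.
At the standard offset (UTC+06:00), 17:00 UTC + 6h = 23:00 Galax Standard Time standard time.
The standard-time date in Galax Standard Time, October 2, 2027, does not fall between 1 March and 27 September, so daylight saving is not in effect and Galax Standard Time is at UTC+06:00.
17:00 UTC + 6h = 23:00 local.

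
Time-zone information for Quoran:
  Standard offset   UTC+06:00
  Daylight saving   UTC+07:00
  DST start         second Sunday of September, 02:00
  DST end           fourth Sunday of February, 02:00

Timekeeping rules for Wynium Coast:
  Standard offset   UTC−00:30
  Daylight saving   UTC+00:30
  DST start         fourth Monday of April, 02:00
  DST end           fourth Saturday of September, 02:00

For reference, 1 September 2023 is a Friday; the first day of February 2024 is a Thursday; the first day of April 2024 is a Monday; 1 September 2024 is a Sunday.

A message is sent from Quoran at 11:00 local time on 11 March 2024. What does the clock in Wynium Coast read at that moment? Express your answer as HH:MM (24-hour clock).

1 September 2023 is a Friday, so the first Sunday is September 3 and the second is September 10.
1 February 2024 is a Thursday, so the first Sunday is February 4 and the fourth is February 25.
11 March 2024 is outside the daylight-saving period (10 September 2023 – 25 February 2024), so Quoran is on standard time, UTC+06:00.
11:00 Quoran − 6h = 05:00 UTC.
1 April 2024 is a Monday, so the first Monday is April 1 and the fourth is April 22.
1 September 2024 is a Sunday, so the first Saturday is September 7 and the fourth is September 28.
At the standard offset (UTC−00:30), 05:00 UTC − 0h30m = 04:30 Wynium Coast standard time.
The standard-time date in Wynium Coast, 11 March 2024, does not fall between 22 April and 28 September, so daylight saving is not in effect and Wynium Coast is at UTC−00:30.
05:00 UTC − 0h30m = 04:30 Wynium Coast.

04:30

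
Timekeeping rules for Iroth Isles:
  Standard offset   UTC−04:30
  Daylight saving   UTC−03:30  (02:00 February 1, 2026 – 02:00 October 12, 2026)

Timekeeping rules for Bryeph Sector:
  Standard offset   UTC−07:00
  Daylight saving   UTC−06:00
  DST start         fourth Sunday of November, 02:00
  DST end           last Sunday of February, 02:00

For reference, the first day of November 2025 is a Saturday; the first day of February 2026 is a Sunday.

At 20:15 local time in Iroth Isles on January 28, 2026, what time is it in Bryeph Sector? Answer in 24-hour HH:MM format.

Daylight saving runs 1 February – 12 October; January 28, 2026 is outside that window, so Iroth Isles is on standard time at UTC−04:30.
20:15 Iroth Isles + 4h30m = 00:45 UTC (rolling into the next day, 29 January 2026).
1 November 2025 is a Saturday, so the first Sunday is November 2 and the fourth is November 23.
1 February 2026 is a Sunday, so Sundays fall on 1, 8, 15, 22; the last is February 22.
At the standard offset (UTC−07:00), 00:45 UTC − 7h = 17:45 Bryeph Sector standard time (rolling into the previous day, 28 January 2026).
Daylight saving runs 23 November 2025 – 22 February 2026; the standard-time date in Bryeph Sector, January 28, 2026, is inside that window, so Bryeph Sector is at UTC−06:00.
00:45 UTC − 6h = 18:45 Bryeph Sector (rolling into the previous day, 28 January 2026).

18:45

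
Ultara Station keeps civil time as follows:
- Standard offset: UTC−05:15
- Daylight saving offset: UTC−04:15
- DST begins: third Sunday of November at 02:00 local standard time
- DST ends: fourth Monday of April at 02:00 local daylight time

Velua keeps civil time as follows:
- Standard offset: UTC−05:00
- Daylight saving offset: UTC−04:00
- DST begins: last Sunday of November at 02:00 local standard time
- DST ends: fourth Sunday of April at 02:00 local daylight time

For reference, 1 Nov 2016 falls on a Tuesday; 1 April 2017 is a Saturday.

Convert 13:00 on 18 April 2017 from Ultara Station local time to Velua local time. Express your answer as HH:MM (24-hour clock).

1 November 2016 is a Tuesday, so the first Sunday is November 6 and the third is November 20.
1 April 2017 is a Saturday, so the first Monday is April 3 and the fourth is April 24.
18 April 2017 falls between 20 November 2016 and 24 April 2017, so daylight saving is in effect and Ultara Station is at UTC−04:15.
13:00 Ultara Station + 4h15m = 17:15 UTC.
1 November 2016 is a Tuesday, so Sundays fall on 6, 13, 20, 27; the last is November 27.
1 April 2017 is a Saturday, so the first Sunday is April 2 and the fourth is April 23.
At the standard offset (UTC−05:00), 17:15 UTC − 5h = 12:15 Velua standard time.
The standard-time date in Velua, 18 April 2017, lies within the daylight-saving period (27 November 2016 – 23 April 2017), so Velua is on daylight time, UTC−04:00.
17:15 UTC − 4h = 13:15 Velua.

13:15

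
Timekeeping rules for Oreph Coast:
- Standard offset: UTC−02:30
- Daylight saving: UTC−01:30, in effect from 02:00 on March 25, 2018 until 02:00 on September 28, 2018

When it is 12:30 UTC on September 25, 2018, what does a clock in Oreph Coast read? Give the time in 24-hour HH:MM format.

11:00

At the standard offset (UTC−02:30), 12:30 UTC − 2h30m = 10:00 Oreph Coast standard time.
The standard-time date in Oreph Coast, September 25, 2018, lies within the daylight-saving period (25 March – 28 September), so Oreph Coast is on daylight time, UTC−01:30.
12:30 UTC − 1h30m = 11:00 local.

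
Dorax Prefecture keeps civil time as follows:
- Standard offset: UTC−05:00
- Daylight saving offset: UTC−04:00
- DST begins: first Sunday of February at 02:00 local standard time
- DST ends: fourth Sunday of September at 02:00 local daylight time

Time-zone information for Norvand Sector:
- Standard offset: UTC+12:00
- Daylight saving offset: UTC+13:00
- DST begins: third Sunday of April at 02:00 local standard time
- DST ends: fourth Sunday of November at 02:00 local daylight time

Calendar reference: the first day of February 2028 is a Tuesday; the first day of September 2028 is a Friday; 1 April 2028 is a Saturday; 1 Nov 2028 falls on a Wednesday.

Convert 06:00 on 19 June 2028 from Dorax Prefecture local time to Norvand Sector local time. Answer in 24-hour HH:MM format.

23:00

1 February 2028 is a Tuesday, so the first Sunday is February 6.
1 September 2028 is a Friday, so the first Sunday is September 3 and the fourth is September 24.
19 June 2028 lies within the daylight-saving period (6 February – 24 September), so Dorax Prefecture is on daylight time, UTC−04:00.
06:00 Dorax Prefecture + 4h = 10:00 UTC.
1 April 2028 is a Saturday, so the first Sunday is April 2 and the third is April 16.
1 November 2028 is a Wednesday, so the first Sunday is November 5 and the fourth is November 26.
At the standard offset (UTC+12:00), 10:00 UTC + 12h = 22:00 Norvand Sector standard time.
Daylight saving runs 16 April – 26 November; the standard-time date in Norvand Sector, 19 June 2028, is inside that window, so Norvand Sector is at UTC+13:00.
10:00 UTC + 13h = 23:00 Norvand Sector.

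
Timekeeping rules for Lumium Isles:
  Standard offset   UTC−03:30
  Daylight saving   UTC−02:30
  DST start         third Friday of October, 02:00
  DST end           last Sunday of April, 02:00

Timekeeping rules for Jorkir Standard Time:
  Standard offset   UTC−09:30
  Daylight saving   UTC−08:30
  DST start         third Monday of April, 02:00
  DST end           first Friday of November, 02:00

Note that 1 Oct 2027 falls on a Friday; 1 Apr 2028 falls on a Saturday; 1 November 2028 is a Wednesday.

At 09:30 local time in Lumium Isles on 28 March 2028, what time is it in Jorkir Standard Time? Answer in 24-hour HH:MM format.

1 October 2027 is a Friday, so the first Friday is October 1 and the third is October 15.
1 April 2028 is a Saturday, so Sundays fall on 2, 9, 16, 23, 30; the last is April 30.
28 March 2028 lies within the daylight-saving period (15 October 2027 – 30 April 2028), so Lumium Isles is on daylight time, UTC−02:30.
09:30 Lumium Isles + 2h30m = 12:00 UTC.
1 April 2028 is a Saturday, so the first Monday is April 3 and the third is April 17.
1 November 2028 is a Wednesday, so the first Friday is November 3.
At the standard offset (UTC−09:30), 12:00 UTC − 9h30m = 02:30 Jorkir Standard Time standard time.
Daylight saving runs 17 April – 3 November; the standard-time date in Jorkir Standard Time, 28 March 2028, is outside that window, so Jorkir Standard Time is on standard time at UTC−09:30.
12:00 UTC − 9h30m = 02:30 Jorkir Standard Time.

02:30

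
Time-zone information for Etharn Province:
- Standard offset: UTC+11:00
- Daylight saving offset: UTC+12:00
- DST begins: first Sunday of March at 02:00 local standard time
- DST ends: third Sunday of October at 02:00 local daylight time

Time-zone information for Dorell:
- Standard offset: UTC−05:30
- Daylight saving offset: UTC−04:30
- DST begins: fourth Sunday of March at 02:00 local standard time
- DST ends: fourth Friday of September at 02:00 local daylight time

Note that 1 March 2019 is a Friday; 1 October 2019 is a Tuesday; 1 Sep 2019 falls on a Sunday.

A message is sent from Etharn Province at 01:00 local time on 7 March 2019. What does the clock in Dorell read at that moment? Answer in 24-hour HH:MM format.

1 March 2019 is a Friday, so the first Sunday is March 3.
1 October 2019 is a Tuesday, so the first Sunday is October 6 and the third is October 20.
7 March 2019 falls between 3 March and 20 October, so daylight saving is in effect and Etharn Province is at UTC+12:00.
01:00 Etharn Province − 12h = 13:00 UTC (rolling into the previous day, 6 March 2019).
1 March 2019 is a Friday, so the first Sunday is March 3 and the fourth is March 24.
1 September 2019 is a Sunday, so the first Friday is September 6 and the fourth is September 27.
At the standard offset (UTC−05:30), 13:00 UTC − 5h30m = 07:30 Dorell standard time.
The standard-time date in Dorell, 6 March 2019, is outside the daylight-saving period (24 March – 27 September), so Dorell is on standard time, UTC−05:30.
13:00 UTC − 5h30m = 07:30 Dorell.

07:30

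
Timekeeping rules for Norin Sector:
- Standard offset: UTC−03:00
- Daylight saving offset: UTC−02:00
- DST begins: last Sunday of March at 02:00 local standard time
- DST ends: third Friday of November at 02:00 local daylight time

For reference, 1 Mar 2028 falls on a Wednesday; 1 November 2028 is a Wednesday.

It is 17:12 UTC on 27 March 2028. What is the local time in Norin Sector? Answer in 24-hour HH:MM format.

1 March 2028 is a Wednesday, so Sundays fall on 5, 12, 19, 26; the last is March 26.
1 November 2028 is a Wednesday, so the first Friday is November 3 and the third is November 17.
At the standard offset (UTC−03:00), 17:12 UTC − 3h = 14:12 Norin Sector standard time.
The standard-time date in Norin Sector, 27 March 2028, lies within the daylight-saving period (26 March – 17 November), so Norin Sector is on daylight time, UTC−02:00.
17:12 UTC − 2h = 15:12 local.

15:12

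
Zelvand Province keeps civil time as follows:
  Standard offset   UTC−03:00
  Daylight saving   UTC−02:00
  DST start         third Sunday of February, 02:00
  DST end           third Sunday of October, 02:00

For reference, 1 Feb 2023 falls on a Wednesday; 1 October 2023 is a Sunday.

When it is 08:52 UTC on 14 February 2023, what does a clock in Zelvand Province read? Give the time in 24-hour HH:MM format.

05:52

1 February 2023 is a Wednesday, so the first Sunday is February 5 and the third is February 19.
1 October 2023 is a Sunday, so the first Sunday is October 1 and the third is October 15.
At the standard offset (UTC−03:00), 08:52 UTC − 3h = 05:52 Zelvand Province standard time.
The standard-time date in Zelvand Province, 14 February 2023, does not fall between 19 February and 15 October, so daylight saving is not in effect and Zelvand Province is at UTC−03:00.
08:52 UTC − 3h = 05:52 local.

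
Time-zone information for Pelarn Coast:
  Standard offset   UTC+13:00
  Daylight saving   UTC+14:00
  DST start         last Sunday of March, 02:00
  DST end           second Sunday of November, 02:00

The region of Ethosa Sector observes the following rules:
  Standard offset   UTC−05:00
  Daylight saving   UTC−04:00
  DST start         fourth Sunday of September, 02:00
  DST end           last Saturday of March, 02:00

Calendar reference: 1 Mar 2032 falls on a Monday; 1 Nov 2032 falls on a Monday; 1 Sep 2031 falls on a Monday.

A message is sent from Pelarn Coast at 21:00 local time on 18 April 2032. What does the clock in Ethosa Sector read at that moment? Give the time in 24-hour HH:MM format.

02:00

1 March 2032 is a Monday, so Sundays fall on 7, 14, 21, 28; the last is March 28.
1 November 2032 is a Monday, so the first Sunday is November 7 and the second is November 14.
18 April 2032 lies within the daylight-saving period (28 March – 14 November), so Pelarn Coast is on daylight time, UTC+14:00.
21:00 Pelarn Coast − 14h = 07:00 UTC.
1 September 2031 is a Monday, so the first Sunday is September 7 and the fourth is September 28.
1 March 2032 is a Monday, so Saturdays fall on 6, 13, 20, 27; the last is March 27.
At the standard offset (UTC−05:00), 07:00 UTC − 5h = 02:00 Ethosa Sector standard time.
Daylight saving runs 28 September 2031 – 27 March 2032; the standard-time date in Ethosa Sector, 18 April 2032, is outside that window, so Ethosa Sector is on standard time at UTC−05:00.
07:00 UTC − 5h = 02:00 Ethosa Sector.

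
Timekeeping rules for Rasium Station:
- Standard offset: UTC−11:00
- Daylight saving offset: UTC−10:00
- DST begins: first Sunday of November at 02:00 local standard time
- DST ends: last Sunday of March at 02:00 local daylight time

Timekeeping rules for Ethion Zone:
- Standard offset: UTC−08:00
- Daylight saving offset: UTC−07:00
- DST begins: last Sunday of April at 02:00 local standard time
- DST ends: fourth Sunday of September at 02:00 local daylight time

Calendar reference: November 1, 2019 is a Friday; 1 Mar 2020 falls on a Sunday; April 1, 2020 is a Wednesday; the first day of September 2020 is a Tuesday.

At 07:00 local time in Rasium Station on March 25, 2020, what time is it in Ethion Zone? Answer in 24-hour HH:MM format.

09:00

1 November 2019 is a Friday, so the first Sunday is November 3.
1 March 2020 is a Sunday, so Sundays fall on 1, 8, 15, 22, 29; the last is March 29.
March 25, 2020 falls between 3 November 2019 and 29 March 2020, so daylight saving is in effect and Rasium Station is at UTC−10:00.
07:00 Rasium Station + 10h = 17:00 UTC.
1 April 2020 is a Wednesday, so Sundays fall on 5, 12, 19, 26; the last is April 26.
1 September 2020 is a Tuesday, so the first Sunday is September 6 and the fourth is September 27.
At the standard offset (UTC−08:00), 17:00 UTC − 8h = 09:00 Ethion Zone standard time.
Daylight saving runs 26 April – 27 September; the standard-time date in Ethion Zone, March 25, 2020, is outside that window, so Ethion Zone is on standard time at UTC−08:00.
17:00 UTC − 8h = 09:00 Ethion Zone.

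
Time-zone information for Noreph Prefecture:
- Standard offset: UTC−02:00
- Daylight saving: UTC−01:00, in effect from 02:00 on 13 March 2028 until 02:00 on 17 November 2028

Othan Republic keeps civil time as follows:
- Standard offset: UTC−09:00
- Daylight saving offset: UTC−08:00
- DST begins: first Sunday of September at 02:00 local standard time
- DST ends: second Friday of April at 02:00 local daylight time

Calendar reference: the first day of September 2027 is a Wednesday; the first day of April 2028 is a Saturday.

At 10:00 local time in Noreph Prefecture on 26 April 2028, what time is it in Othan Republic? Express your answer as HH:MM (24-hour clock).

02:00

26 April 2028 falls between 13 March and 17 November, so daylight saving is in effect and Noreph Prefecture is at UTC−01:00.
10:00 Noreph Prefecture + 1h = 11:00 UTC.
1 September 2027 is a Wednesday, so the first Sunday is September 5.
1 April 2028 is a Saturday, so the first Friday is April 7 and the second is April 14.
At the standard offset (UTC−09:00), 11:00 UTC − 9h = 02:00 Othan Republic standard time.
The standard-time date in Othan Republic, 26 April 2028, does not fall between 5 September 2027 and 14 April 2028, so daylight saving is not in effect and Othan Republic is at UTC−09:00.
11:00 UTC − 9h = 02:00 Othan Republic.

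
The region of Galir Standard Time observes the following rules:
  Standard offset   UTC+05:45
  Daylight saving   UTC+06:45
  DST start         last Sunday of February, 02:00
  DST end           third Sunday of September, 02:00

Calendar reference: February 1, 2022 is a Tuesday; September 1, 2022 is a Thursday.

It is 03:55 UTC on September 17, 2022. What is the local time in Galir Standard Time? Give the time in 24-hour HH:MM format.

1 February 2022 is a Tuesday, so Sundays fall on 6, 13, 20, 27; the last is February 27.
1 September 2022 is a Thursday, so the first Sunday is September 4 and the third is September 18.
At the standard offset (UTC+05:45), 03:55 UTC + 5h45m = 09:40 Galir Standard Time standard time.
The standard-time date in Galir Standard Time, September 17, 2022, falls between 27 February and 18 September, so daylight saving is in effect and Galir Standard Time is at UTC+06:45.
03:55 UTC + 6h45m = 10:40 local.

10:40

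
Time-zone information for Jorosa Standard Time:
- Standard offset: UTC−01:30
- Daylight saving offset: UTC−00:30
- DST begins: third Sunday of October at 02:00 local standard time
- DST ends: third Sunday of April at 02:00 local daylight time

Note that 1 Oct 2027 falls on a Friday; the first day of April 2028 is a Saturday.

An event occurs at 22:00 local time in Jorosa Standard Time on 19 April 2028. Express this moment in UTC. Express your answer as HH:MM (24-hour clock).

23:30

1 October 2027 is a Friday, so the first Sunday is October 3 and the third is October 17.
1 April 2028 is a Saturday, so the first Sunday is April 2 and the third is April 16.
Daylight saving runs 17 October 2027 – 16 April 2028; 19 April 2028 is outside that window, so Jorosa Standard Time is on standard time at UTC−01:30.
22:00 local + 1h30m = 23:30 UTC.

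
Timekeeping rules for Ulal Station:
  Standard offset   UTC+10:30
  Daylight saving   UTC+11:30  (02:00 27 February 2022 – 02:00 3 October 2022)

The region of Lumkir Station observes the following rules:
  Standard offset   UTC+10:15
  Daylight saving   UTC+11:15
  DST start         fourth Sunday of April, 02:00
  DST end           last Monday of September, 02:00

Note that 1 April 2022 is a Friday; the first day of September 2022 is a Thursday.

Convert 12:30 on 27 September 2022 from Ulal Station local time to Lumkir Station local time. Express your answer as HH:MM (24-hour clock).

27 September 2022 falls between 27 February and 3 October, so daylight saving is in effect and Ulal Station is at UTC+11:30.
12:30 Ulal Station − 11h30m = 01:00 UTC.
1 April 2022 is a Friday, so the first Sunday is April 3 and the fourth is April 24.
1 September 2022 is a Thursday, so Mondays fall on 5, 12, 19, 26; the last is September 26.
At the standard offset (UTC+10:15), 01:00 UTC + 10h15m = 11:15 Lumkir Station standard time.
The standard-time date in Lumkir Station, 27 September 2022, does not fall between 24 April and 26 September, so daylight saving is not in effect and Lumkir Station is at UTC+10:15.
01:00 UTC + 10h15m = 11:15 Lumkir Station.

11:15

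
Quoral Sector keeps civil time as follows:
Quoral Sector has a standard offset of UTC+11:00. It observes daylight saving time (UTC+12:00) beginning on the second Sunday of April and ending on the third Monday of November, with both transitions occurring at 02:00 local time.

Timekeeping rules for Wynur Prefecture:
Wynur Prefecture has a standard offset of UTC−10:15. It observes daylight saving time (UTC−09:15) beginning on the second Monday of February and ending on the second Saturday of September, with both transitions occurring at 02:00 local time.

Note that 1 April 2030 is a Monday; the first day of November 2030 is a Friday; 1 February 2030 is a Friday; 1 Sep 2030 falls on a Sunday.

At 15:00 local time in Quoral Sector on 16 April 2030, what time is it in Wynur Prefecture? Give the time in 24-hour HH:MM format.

1 April 2030 is a Monday, so the first Sunday is April 7 and the second is April 14.
1 November 2030 is a Friday, so the first Monday is November 4 and the third is November 18.
16 April 2030 falls between 14 April and 18 November, so daylight saving is in effect and Quoral Sector is at UTC+12:00.
15:00 Quoral Sector − 12h = 03:00 UTC.
1 February 2030 is a Friday, so the first Monday is February 4 and the second is February 11.
1 September 2030 is a Sunday, so the first Saturday is September 7 and the second is September 14.
At the standard offset (UTC−10:15), 03:00 UTC − 10h15m = 16:45 Wynur Prefecture standard time (rolling into the previous day, 15 April 2030).
The standard-time date in Wynur Prefecture, 15 April 2030, falls between 11 February and 14 September, so daylight saving is in effect and Wynur Prefecture is at UTC−09:15.
03:00 UTC − 9h15m = 17:45 Wynur Prefecture (rolling into the previous day, 15 April 2030).

17:45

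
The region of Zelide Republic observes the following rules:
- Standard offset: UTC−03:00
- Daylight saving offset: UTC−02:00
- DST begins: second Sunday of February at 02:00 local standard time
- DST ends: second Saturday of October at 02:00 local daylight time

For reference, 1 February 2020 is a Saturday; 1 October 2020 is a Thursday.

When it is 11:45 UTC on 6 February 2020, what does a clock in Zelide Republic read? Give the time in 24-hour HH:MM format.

1 February 2020 is a Saturday, so the first Sunday is February 2 and the second is February 9.
1 October 2020 is a Thursday, so the first Saturday is October 3 and the second is October 10.
At the standard offset (UTC−03:00), 11:45 UTC − 3h = 08:45 Zelide Republic standard time.
Daylight saving runs 9 February – 10 October; the standard-time date in Zelide Republic, 6 February 2020, is outside that window, so Zelide Republic is on standard time at UTC−03:00.
11:45 UTC − 3h = 08:45 local.

08:45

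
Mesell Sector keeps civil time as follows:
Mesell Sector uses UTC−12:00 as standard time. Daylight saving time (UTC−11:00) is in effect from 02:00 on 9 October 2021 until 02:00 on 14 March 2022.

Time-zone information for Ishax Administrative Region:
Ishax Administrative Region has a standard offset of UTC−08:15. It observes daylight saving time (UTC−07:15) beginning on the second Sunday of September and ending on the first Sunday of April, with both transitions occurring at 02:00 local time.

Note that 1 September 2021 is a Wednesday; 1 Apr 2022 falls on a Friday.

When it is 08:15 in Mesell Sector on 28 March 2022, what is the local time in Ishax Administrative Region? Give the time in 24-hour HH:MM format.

Daylight saving runs 9 October 2021 – 14 March 2022; 28 March 2022 is outside that window, so Mesell Sector is on standard time at UTC−12:00.
08:15 Mesell Sector + 12h = 20:15 UTC.
1 September 2021 is a Wednesday, so the first Sunday is September 5 and the second is September 12.
1 April 2022 is a Friday, so the first Sunday is April 3.
At the standard offset (UTC−08:15), 20:15 UTC − 8h15m = 12:00 Ishax Administrative Region standard time.
The standard-time date in Ishax Administrative Region, 28 March 2022, falls between 12 September 2021 and 3 April 2022, so daylight saving is in effect and Ishax Administrative Region is at UTC−07:15.
20:15 UTC − 7h15m = 13:00 Ishax Administrative Region.

13:00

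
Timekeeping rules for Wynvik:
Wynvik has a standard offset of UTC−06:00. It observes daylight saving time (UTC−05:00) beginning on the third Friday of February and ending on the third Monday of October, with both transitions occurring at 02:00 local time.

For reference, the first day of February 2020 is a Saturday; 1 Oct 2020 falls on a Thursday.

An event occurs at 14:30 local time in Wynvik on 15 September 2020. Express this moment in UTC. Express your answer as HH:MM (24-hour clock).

1 February 2020 is a Saturday, so the first Friday is February 7 and the third is February 21.
1 October 2020 is a Thursday, so the first Monday is October 5 and the third is October 19.
15 September 2020 lies within the daylight-saving period (21 February – 19 October), so Wynvik is on daylight time, UTC−05:00.
14:30 local + 5h = 19:30 UTC.

19:30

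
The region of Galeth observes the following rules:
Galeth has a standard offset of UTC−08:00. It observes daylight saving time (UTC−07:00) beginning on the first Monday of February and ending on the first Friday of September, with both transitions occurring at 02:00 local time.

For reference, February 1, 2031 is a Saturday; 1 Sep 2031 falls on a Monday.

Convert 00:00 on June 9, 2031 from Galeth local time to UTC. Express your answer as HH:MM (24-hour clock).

1 February 2031 is a Saturday, so the first Monday is February 3.
1 September 2031 is a Monday, so the first Friday is September 5.
June 9, 2031 falls between 3 February and 5 September, so daylight saving is in effect and Galeth is at UTC−07:00.
00:00 local + 7h = 07:00 UTC.

07:00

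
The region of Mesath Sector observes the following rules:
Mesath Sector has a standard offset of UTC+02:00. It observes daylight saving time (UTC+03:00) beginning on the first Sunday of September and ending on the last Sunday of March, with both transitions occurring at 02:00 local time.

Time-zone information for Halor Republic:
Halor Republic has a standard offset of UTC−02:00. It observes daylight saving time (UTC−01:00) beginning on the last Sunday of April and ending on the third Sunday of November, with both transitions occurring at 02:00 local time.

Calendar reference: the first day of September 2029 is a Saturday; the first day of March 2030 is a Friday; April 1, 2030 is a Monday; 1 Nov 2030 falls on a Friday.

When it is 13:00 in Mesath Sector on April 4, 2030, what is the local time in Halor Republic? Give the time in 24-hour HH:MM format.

09:00

1 September 2029 is a Saturday, so the first Sunday is September 2.
1 March 2030 is a Friday, so Sundays fall on 3, 10, 17, 24, 31; the last is March 31.
April 4, 2030 is outside the daylight-saving period (2 September 2029 – 31 March 2030), so Mesath Sector is on standard time, UTC+02:00.
13:00 Mesath Sector − 2h = 11:00 UTC.
1 April 2030 is a Monday, so Sundays fall on 7, 14, 21, 28; the last is April 28.
1 November 2030 is a Friday, so the first Sunday is November 3 and the third is November 17.
At the standard offset (UTC−02:00), 11:00 UTC − 2h = 09:00 Halor Republic standard time.
Daylight saving runs 28 April – 17 November; the standard-time date in Halor Republic, April 4, 2030, is outside that window, so Halor Republic is on standard time at UTC−02:00.
11:00 UTC − 2h = 09:00 Halor Republic.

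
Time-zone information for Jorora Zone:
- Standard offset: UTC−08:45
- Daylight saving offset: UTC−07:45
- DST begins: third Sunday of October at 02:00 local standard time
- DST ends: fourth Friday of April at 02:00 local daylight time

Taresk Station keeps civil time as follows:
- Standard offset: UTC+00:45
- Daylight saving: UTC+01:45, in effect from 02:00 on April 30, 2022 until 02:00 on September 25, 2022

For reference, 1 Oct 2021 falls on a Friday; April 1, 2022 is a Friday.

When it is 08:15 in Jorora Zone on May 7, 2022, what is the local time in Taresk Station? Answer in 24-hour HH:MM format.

18:45

1 October 2021 is a Friday, so the first Sunday is October 3 and the third is October 17.
1 April 2022 is a Friday, so the first Friday is April 1 and the fourth is April 22.
May 7, 2022 is outside the daylight-saving period (17 October 2021 – 22 April 2022), so Jorora Zone is on standard time, UTC−08:45.
08:15 Jorora Zone + 8h45m = 17:00 UTC.
At the standard offset (UTC+00:45), 17:00 UTC + 0h45m = 17:45 Taresk Station standard time.
The standard-time date in Taresk Station, May 7, 2022, falls between 30 April and 25 September, so daylight saving is in effect and Taresk Station is at UTC+01:45.
17:00 UTC + 1h45m = 18:45 Taresk Station.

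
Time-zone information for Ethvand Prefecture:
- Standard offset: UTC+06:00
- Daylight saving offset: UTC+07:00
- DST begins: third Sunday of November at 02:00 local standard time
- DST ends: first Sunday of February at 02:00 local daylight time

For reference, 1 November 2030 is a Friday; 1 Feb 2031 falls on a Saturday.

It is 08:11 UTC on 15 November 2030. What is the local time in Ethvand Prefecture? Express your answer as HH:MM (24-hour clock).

1 November 2030 is a Friday, so the first Sunday is November 3 and the third is November 17.
1 February 2031 is a Saturday, so the first Sunday is February 2.
At the standard offset (UTC+06:00), 08:11 UTC + 6h = 14:11 Ethvand Prefecture standard time.
The standard-time date in Ethvand Prefecture, 15 November 2030, does not fall between 17 November 2030 and 2 February 2031, so daylight saving is not in effect and Ethvand Prefecture is at UTC+06:00.
08:11 UTC + 6h = 14:11 local.

14:11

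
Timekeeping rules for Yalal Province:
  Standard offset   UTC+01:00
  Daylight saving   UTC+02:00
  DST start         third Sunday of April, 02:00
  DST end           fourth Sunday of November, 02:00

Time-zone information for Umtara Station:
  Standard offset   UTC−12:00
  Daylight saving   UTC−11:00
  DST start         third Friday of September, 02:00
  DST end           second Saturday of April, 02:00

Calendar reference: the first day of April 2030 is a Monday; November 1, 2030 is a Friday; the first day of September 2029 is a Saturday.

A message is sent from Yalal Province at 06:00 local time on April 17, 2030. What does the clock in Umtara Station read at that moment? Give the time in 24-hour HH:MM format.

17:00

1 April 2030 is a Monday, so the first Sunday is April 7 and the third is April 21.
1 November 2030 is a Friday, so the first Sunday is November 3 and the fourth is November 24.
Daylight saving runs 21 April – 24 November; April 17, 2030 is outside that window, so Yalal Province is on standard time at UTC+01:00.
06:00 Yalal Province − 1h = 05:00 UTC.
1 September 2029 is a Saturday, so the first Friday is September 7 and the third is September 21.
1 April 2030 is a Monday, so the first Saturday is April 6 and the second is April 13.
At the standard offset (UTC−12:00), 05:00 UTC − 12h = 17:00 Umtara Station standard time (rolling into the previous day, 16 April 2030).
The standard-time date in Umtara Station, April 16, 2030, is outside the daylight-saving period (21 September 2029 – 13 April 2030), so Umtara Station is on standard time, UTC−12:00.
05:00 UTC − 12h = 17:00 Umtara Station (rolling into the previous day, 16 April 2030).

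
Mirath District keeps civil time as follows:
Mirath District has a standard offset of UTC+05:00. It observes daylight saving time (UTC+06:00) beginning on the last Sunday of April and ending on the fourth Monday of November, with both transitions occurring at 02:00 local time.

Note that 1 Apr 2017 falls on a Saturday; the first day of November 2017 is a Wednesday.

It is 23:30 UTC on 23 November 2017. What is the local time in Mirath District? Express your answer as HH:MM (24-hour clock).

05:30

1 April 2017 is a Saturday, so Sundays fall on 2, 9, 16, 23, 30; the last is April 30.
1 November 2017 is a Wednesday, so the first Monday is November 6 and the fourth is November 27.
At the standard offset (UTC+05:00), 23:30 UTC + 5h = 04:30 Mirath District standard time (rolling into the next day, 24 November 2017).
The standard-time date in Mirath District, 24 November 2017, lies within the daylight-saving period (30 April – 27 November), so Mirath District is on daylight time, UTC+06:00.
23:30 UTC + 6h = 05:30 local (rolling into the next day, 24 November 2017).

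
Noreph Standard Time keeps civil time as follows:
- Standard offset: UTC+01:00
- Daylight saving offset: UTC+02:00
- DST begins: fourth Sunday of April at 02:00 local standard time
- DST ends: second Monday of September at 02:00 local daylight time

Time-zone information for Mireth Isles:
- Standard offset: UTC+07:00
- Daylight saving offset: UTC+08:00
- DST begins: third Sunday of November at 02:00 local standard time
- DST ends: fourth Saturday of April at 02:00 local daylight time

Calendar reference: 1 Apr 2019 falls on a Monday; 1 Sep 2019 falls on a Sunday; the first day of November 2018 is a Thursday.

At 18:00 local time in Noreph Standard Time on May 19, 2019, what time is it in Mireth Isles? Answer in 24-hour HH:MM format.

1 April 2019 is a Monday, so the first Sunday is April 7 and the fourth is April 28.
1 September 2019 is a Sunday, so the first Monday is September 2 and the second is September 9.
May 19, 2019 lies within the daylight-saving period (28 April – 9 September), so Noreph Standard Time is on daylight time, UTC+02:00.
18:00 Noreph Standard Time − 2h = 16:00 UTC.
1 November 2018 is a Thursday, so the first Sunday is November 4 and the third is November 18.
1 April 2019 is a Monday, so the first Saturday is April 6 and the fourth is April 27.
At the standard offset (UTC+07:00), 16:00 UTC + 7h = 23:00 Mireth Isles standard time.
Daylight saving runs 18 November 2018 – 27 April 2019; the standard-time date in Mireth Isles, May 19, 2019, is outside that window, so Mireth Isles is on standard time at UTC+07:00.
16:00 UTC + 7h = 23:00 Mireth Isles.

23:00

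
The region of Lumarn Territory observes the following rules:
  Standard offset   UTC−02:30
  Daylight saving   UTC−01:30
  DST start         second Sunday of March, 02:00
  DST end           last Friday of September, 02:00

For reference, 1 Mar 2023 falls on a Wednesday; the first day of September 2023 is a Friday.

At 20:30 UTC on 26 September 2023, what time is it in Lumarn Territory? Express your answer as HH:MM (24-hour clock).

1 March 2023 is a Wednesday, so the first Sunday is March 5 and the second is March 12.
1 September 2023 is a Friday, so Fridays fall on 1, 8, 15, 22, 29; the last is September 29.
At the standard offset (UTC−02:30), 20:30 UTC − 2h30m = 18:00 Lumarn Territory standard time.
The standard-time date in Lumarn Territory, 26 September 2023, lies within the daylight-saving period (12 March – 29 September), so Lumarn Territory is on daylight time, UTC−01:30.
20:30 UTC − 1h30m = 19:00 local.

19:00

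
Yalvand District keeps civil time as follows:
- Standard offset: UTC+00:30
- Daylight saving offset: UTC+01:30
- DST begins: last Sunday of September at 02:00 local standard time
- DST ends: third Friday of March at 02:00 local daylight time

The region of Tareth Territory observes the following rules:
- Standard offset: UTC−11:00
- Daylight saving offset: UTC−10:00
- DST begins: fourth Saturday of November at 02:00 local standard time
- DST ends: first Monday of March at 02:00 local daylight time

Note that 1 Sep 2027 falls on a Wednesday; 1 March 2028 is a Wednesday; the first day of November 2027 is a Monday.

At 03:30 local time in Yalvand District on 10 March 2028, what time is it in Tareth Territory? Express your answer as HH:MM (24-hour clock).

15:00

1 September 2027 is a Wednesday, so Sundays fall on 5, 12, 19, 26; the last is September 26.
1 March 2028 is a Wednesday, so the first Friday is March 3 and the third is March 17.
10 March 2028 lies within the daylight-saving period (26 September 2027 – 17 March 2028), so Yalvand District is on daylight time, UTC+01:30.
03:30 Yalvand District − 1h30m = 02:00 UTC.
1 November 2027 is a Monday, so the first Saturday is November 6 and the fourth is November 27.
1 March 2028 is a Wednesday, so the first Monday is March 6.
At the standard offset (UTC−11:00), 02:00 UTC − 11h = 15:00 Tareth Territory standard time (rolling into the previous day, 9 March 2028).
The standard-time date in Tareth Territory, 9 March 2028, is outside the daylight-saving period (27 November 2027 – 6 March 2028), so Tareth Territory is on standard time, UTC−11:00.
02:00 UTC − 11h = 15:00 Tareth Territory (rolling into the previous day, 9 March 2028).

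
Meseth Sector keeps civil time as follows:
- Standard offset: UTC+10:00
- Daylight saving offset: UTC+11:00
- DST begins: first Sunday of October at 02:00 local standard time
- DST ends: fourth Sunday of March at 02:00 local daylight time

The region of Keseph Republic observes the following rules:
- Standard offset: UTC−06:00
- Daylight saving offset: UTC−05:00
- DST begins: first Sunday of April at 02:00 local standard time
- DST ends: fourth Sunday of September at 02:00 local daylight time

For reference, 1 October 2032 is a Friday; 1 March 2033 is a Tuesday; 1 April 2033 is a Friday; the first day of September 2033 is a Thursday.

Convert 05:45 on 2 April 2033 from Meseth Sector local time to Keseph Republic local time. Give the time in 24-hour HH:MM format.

13:45

1 October 2032 is a Friday, so the first Sunday is October 3.
1 March 2033 is a Tuesday, so the first Sunday is March 6 and the fourth is March 27.
Daylight saving runs 3 October 2032 – 27 March 2033; 2 April 2033 is outside that window, so Meseth Sector is on standard time at UTC+10:00.
05:45 Meseth Sector − 10h = 19:45 UTC (rolling into the previous day, 1 April 2033).
1 April 2033 is a Friday, so the first Sunday is April 3.
1 September 2033 is a Thursday, so the first Sunday is September 4 and the fourth is September 25.
At the standard offset (UTC−06:00), 19:45 UTC − 6h = 13:45 Keseph Republic standard time.
The standard-time date in Keseph Republic, 1 April 2033, is outside the daylight-saving period (3 April – 25 September), so Keseph Republic is on standard time, UTC−06:00.
19:45 UTC − 6h = 13:45 Keseph Republic.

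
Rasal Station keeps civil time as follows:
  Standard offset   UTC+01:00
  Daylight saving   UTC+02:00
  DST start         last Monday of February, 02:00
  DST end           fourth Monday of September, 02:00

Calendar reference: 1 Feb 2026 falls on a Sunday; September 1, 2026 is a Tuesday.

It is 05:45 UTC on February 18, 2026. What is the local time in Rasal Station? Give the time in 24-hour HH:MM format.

1 February 2026 is a Sunday, so Mondays fall on 2, 9, 16, 23; the last is February 23.
1 September 2026 is a Tuesday, so the first Monday is September 7 and the fourth is September 28.
At the standard offset (UTC+01:00), 05:45 UTC + 1h = 06:45 Rasal Station standard time.
The standard-time date in Rasal Station, February 18, 2026, is outside the daylight-saving period (23 February – 28 September), so Rasal Station is on standard time, UTC+01:00.
05:45 UTC + 1h = 06:45 local.

06:45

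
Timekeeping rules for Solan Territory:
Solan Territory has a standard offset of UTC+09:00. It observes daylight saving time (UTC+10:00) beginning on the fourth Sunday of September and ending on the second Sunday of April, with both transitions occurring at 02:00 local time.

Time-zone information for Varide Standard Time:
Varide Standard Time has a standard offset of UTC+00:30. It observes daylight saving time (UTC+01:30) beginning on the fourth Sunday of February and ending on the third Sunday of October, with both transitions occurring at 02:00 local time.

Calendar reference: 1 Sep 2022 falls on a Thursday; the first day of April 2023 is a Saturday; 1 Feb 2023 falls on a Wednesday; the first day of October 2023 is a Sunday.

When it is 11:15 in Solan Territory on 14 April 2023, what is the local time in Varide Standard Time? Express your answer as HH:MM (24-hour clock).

03:45

1 September 2022 is a Thursday, so the first Sunday is September 4 and the fourth is September 25.
1 April 2023 is a Saturday, so the first Sunday is April 2 and the second is April 9.
Daylight saving runs 25 September 2022 – 9 April 2023; 14 April 2023 is outside that window, so Solan Territory is on standard time at UTC+09:00.
11:15 Solan Territory − 9h = 02:15 UTC.
1 February 2023 is a Wednesday, so the first Sunday is February 5 and the fourth is February 26.
1 October 2023 is a Sunday, so the first Sunday is October 1 and the third is October 15.
At the standard offset (UTC+00:30), 02:15 UTC + 0h30m = 02:45 Varide Standard Time standard time.
The standard-time date in Varide Standard Time, 14 April 2023, lies within the daylight-saving period (26 February – 15 October), so Varide Standard Time is on daylight time, UTC+01:30.
02:15 UTC + 1h30m = 03:45 Varide Standard Time.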